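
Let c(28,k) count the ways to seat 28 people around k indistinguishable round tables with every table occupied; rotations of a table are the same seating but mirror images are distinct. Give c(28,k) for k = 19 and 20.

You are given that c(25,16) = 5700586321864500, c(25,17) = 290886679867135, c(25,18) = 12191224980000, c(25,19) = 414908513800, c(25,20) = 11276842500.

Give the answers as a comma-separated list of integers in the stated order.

i=26: T(26,17)=5700586321864500+25·290886679867135=12972753318542875 | T(26,18)=290886679867135+25·12191224980000=595667304367135 | T(26,19)=12191224980000+25·414908513800=22563937825000 | T(26,20)=414908513800+25·11276842500=696829576300
i=27: T(27,18)=12972753318542875+26·595667304367135=28460103232088385 | T(27,19)=595667304367135+26·22563937825000=1182329687817135 | T(27,20)=22563937825000+26·696829576300=40681506808800
i=28: T(28,19)=28460103232088385+27·1182329687817135=60383004803151030 | T(28,20)=1182329687817135+27·40681506808800=2280730371654735
Read c(28,19) = 60383004803151030, c(28,20) = 2280730371654735.

60383004803151030, 2280730371654735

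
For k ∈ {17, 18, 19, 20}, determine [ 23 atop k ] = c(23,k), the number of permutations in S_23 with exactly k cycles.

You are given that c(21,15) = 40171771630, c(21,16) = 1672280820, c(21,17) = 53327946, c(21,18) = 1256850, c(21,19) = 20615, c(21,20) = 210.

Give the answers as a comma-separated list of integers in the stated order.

r22: T_22,16=21×1672280820+40171771630=75289668850; T_22,17=21×53327946+1672280820=2792167686; T_22,18=21×1256850+53327946=79721796; T_22,19=21×20615+1256850=1689765; T_22,20=21×210+20615=25025
r23: T_23,17=22×2792167686+75289668850=136717357942; T_23,18=22×79721796+2792167686=4546047198; T_23,19=22×1689765+79721796=116896626; T_23,20=22×25025+1689765=2240315
Read c(23,17) = 136717357942, c(23,18) = 4546047198, c(23,19) = 116896626, c(23,20) = 2240315.

136717357942, 4546047198, 116896626, 2240315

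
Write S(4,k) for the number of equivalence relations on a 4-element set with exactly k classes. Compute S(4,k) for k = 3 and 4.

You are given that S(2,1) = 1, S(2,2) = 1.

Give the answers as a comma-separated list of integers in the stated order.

r3: T_3,2=2×1+1=3; T_3,3=3×0+1=1
r4: T_4,3=3×1+3=6; T_4,4=4×0+1=1
Read S(4,3) = 6, S(4,4) = 1.

6, 1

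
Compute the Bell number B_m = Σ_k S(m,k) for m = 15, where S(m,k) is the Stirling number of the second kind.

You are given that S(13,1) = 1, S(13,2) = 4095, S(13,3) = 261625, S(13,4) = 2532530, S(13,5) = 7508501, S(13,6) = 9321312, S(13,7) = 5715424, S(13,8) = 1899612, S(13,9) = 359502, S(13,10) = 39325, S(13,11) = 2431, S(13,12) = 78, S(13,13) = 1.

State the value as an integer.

1382958545

[14] T[14,1]:1*1+0=1 · T[14,2]:2*4095+1=8191 · T[14,3]:3*261625+4095=788970 · T[14,4]:4*2532530+261625=10391745 · T[14,5]:5*7508501+2532530=40075035 · T[14,6]:6*9321312+7508501=63436373 · T[14,7]:7*5715424+9321312=49329280 · T[14,8]:8*1899612+5715424=20912320 · T[14,9]:9*359502+1899612=5135130 · T[14,10]:10*39325+359502=752752 · T[14,11]:11*2431+39325=66066 · T[14,12]:12*78+2431=3367 · T[14,13]:13*1+78=91 · T[14,14]:14*0+1=1
[15] T[15,1]:1*1+0=1 · T[15,2]:2*8191+1=16383 · T[15,3]:3*788970+8191=2375101 · T[15,4]:4*10391745+788970=42355950 · T[15,5]:5*40075035+10391745=210766920 · T[15,6]:6*63436373+40075035=420693273 · T[15,7]:7*49329280+63436373=408741333 · T[15,8]:8*20912320+49329280=216627840 · T[15,9]:9*5135130+20912320=67128490 · T[15,10]:10*752752+5135130=12662650 · T[15,11]:11*66066+752752=1479478 · T[15,12]:12*3367+66066=106470 · T[15,13]:13*91+3367=4550 · T[15,14]:14*1+91=105 · T[15,15]:15*0+1=1
B_15 = ΣS(15,k) = 1+16383+2375101+42355950+210766920+420693273+408741333+216627840+67128490+12662650+1479478+106470+4550+105+1 = 1382958545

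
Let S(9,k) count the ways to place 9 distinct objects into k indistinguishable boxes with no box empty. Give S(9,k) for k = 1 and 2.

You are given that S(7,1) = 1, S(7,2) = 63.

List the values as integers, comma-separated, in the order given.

i=8: T(8,1)=0+1·1=1 | T(8,2)=1+2·63=127
i=9: T(9,1)=0+1·1=1 | T(9,2)=1+2·127=255
Read S(9,1) = 1, S(9,2) = 255.

1, 255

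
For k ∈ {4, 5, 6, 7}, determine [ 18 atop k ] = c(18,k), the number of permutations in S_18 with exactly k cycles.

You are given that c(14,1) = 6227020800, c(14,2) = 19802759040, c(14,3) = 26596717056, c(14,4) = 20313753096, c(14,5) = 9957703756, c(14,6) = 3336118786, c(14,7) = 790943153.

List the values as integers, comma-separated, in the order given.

@15  (15,1):6227020800·14+0→87178291200, (15,2):19802759040·14+6227020800→283465647360, (15,3):26596717056·14+19802759040→392156797824, (15,4):20313753096·14+26596717056→310989260400, (15,5):9957703756·14+20313753096→159721605680, (15,6):3336118786·14+9957703756→56663366760, (15,7):790943153·14+3336118786→14409322928
@16  (16,2):283465647360·15+87178291200→4339163001600, (16,3):392156797824·15+283465647360→6165817614720, (16,4):310989260400·15+392156797824→5056995703824, (16,5):159721605680·15+310989260400→2706813345600, (16,6):56663366760·15+159721605680→1009672107080, (16,7):14409322928·15+56663366760→272803210680
@17  (17,3):6165817614720·16+4339163001600→102992244837120, (17,4):5056995703824·16+6165817614720→87077748875904, (17,5):2706813345600·16+5056995703824→48366009233424, (17,6):1009672107080·16+2706813345600→18861567058880, (17,7):272803210680·16+1009672107080→5374523477960
@18  (18,4):87077748875904·17+102992244837120→1583313975727488, (18,5):48366009233424·17+87077748875904→909299905844112, (18,6):18861567058880·17+48366009233424→369012649234384, (18,7):5374523477960·17+18861567058880→110228466184200
Read c(18,4) = 1583313975727488, c(18,5) = 909299905844112, c(18,6) = 369012649234384, c(18,7) = 110228466184200.

1583313975727488, 909299905844112, 369012649234384, 110228466184200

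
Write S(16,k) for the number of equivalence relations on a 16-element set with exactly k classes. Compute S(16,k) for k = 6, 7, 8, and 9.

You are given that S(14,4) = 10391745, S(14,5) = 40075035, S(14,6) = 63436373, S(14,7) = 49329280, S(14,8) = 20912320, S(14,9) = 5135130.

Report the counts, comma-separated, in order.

2734926558, 3281882604, 2141764053, 820784250

@15  (15,5):40075035·5+10391745→210766920, (15,6):63436373·6+40075035→420693273, (15,7):49329280·7+63436373→408741333, (15,8):20912320·8+49329280→216627840, (15,9):5135130·9+20912320→67128490
@16  (16,6):420693273·6+210766920→2734926558, (16,7):408741333·7+420693273→3281882604, (16,8):216627840·8+408741333→2141764053, (16,9):67128490·9+216627840→820784250
Read S(16,6) = 2734926558, S(16,7) = 3281882604, S(16,8) = 2141764053, S(16,9) = 820784250.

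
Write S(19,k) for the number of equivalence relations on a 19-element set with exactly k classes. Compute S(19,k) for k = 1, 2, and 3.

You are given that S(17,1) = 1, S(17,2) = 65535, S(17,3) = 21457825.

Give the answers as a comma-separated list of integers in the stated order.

r18: T_18,1=1×1+0=1; T_18,2=2×65535+1=131071; T_18,3=3×21457825+65535=64439010
r19: T_19,1=1×1+0=1; T_19,2=2×131071+1=262143; T_19,3=3×64439010+131071=193448101
Read S(19,1) = 1, S(19,2) = 262143, S(19,3) = 193448101.

1, 262143, 193448101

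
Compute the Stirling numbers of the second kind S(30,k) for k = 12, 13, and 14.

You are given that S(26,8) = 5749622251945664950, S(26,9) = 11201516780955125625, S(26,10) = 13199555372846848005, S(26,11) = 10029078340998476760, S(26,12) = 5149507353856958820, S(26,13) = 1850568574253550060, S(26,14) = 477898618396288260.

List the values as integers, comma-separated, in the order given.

177979707061075333384555, 102442517922081938561415, 42337710060168129525765

row 27: T[27][9]=9·11201516780955125625+5749622251945664950=106563273280541795575  T[27][10]=10·13199555372846848005+11201516780955125625=143197070509423605675  T[27][11]=11·10029078340998476760+13199555372846848005=123519417123830092365  T[27][12]=12·5149507353856958820+10029078340998476760=71823166587281982600  T[27][13]=13·1850568574253550060+5149507353856958820=29206898819153109600  T[27][14]=14·477898618396288260+1850568574253550060=8541149231801585700
row 28: T[28][10]=10·143197070509423605675+106563273280541795575=1538533978374777852325  T[28][11]=11·123519417123830092365+143197070509423605675=1501910658871554621690  T[28][12]=12·71823166587281982600+123519417123830092365=985397416171213883565  T[28][13]=13·29206898819153109600+71823166587281982600=451512851236272407400  T[28][14]=14·8541149231801585700+29206898819153109600=148782988064375309400
row 29: T[29][11]=11·1501910658871554621690+1538533978374777852325=18059551225961878690915  T[29][12]=12·985397416171213883565+1501910658871554621690=13326679652926121224470  T[29][13]=13·451512851236272407400+985397416171213883565=6855064482242755179765  T[29][14]=14·148782988064375309400+451512851236272407400=2534474684137526739000
row 30: T[30][12]=12·13326679652926121224470+18059551225961878690915=177979707061075333384555  T[30][13]=13·6855064482242755179765+13326679652926121224470=102442517922081938561415  T[30][14]=14·2534474684137526739000+6855064482242755179765=42337710060168129525765
Read S(30,12) = 177979707061075333384555, S(30,13) = 102442517922081938561415, S(30,14) = 42337710060168129525765.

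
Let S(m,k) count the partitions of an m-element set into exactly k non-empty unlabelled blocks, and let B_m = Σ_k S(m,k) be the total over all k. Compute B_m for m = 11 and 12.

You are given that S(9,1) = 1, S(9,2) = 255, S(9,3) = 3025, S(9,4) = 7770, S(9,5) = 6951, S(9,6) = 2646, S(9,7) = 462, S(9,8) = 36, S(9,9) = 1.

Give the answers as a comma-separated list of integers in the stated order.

i=10: T(10,1)=0+1·1=1 | T(10,2)=1+2·255=511 | T(10,3)=255+3·3025=9330 | T(10,4)=3025+4·7770=34105 | T(10,5)=7770+5·6951=42525 | T(10,6)=6951+6·2646=22827 | T(10,7)=2646+7·462=5880 | T(10,8)=462+8·36=750 | T(10,9)=36+9·1=45 | T(10,10)=1+10·0=1
i=11: T(11,1)=0+1·1=1 | T(11,2)=1+2·511=1023 | T(11,3)=511+3·9330=28501 | T(11,4)=9330+4·34105=145750 | T(11,5)=34105+5·42525=246730 | T(11,6)=42525+6·22827=179487 | T(11,7)=22827+7·5880=63987 | T(11,8)=5880+8·750=11880 | T(11,9)=750+9·45=1155 | T(11,10)=45+10·1=55 | T(11,11)=1+11·0=1
i=12: T(12,1)=0+1·1=1 | T(12,2)=1+2·1023=2047 | T(12,3)=1023+3·28501=86526 | T(12,4)=28501+4·145750=611501 | T(12,5)=145750+5·246730=1379400 | T(12,6)=246730+6·179487=1323652 | T(12,7)=179487+7·63987=627396 | T(12,8)=63987+8·11880=159027 | T(12,9)=11880+9·1155=22275 | T(12,10)=1155+10·55=1705 | T(12,11)=55+11·1=66 | T(12,12)=1+12·0=1
B_11 = ΣS(11,k) = 1+1023+28501+145750+246730+179487+63987+11880+1155+55+1 = 678570
B_12 = ΣS(12,k) = 1+2047+86526+611501+1379400+1323652+627396+159027+22275+1705+66+1 = 4213597

678570, 4213597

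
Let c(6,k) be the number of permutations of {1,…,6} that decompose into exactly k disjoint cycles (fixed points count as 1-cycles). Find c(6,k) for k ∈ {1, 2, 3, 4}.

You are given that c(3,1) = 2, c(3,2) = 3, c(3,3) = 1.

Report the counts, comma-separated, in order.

[4] T[4,1]:3*2+0=6 · T[4,2]:3*3+2=11 · T[4,3]:3*1+3=6 · T[4,4]:3*0+1=1
[5] T[5,1]:4*6+0=24 · T[5,2]:4*11+6=50 · T[5,3]:4*6+11=35 · T[5,4]:4*1+6=10
[6] T[6,1]:5*24+0=120 · T[6,2]:5*50+24=274 · T[6,3]:5*35+50=225 · T[6,4]:5*10+35=85
Read c(6,1) = 120, c(6,2) = 274, c(6,3) = 225, c(6,4) = 85.

120, 274, 225, 85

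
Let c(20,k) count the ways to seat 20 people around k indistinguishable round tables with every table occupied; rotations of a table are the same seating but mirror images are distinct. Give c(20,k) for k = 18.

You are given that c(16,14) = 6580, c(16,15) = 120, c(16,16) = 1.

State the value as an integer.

16815

row 17: T[17][15]=16·120+6580=8500  T[17][16]=16·1+120=136  T[17][17]=16·0+1=1
row 18: T[18][16]=17·136+8500=10812  T[18][17]=17·1+136=153  T[18][18]=17·0+1=1
row 19: T[19][17]=18·153+10812=13566  T[19][18]=18·1+153=171
row 20: T[20][18]=19·171+13566=16815
Read c(20,18) = 16815.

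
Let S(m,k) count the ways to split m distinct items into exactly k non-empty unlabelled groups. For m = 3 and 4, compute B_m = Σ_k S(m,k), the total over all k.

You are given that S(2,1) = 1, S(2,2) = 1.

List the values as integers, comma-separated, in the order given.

@3  (3,1):1·1+0→1, (3,2):1·2+1→3, (3,3):0·3+1→1
@4  (4,1):1·1+0→1, (4,2):3·2+1→7, (4,3):1·3+3→6, (4,4):0·4+1→1
B_3 = ΣS(3,k) = 1+3+1 = 5
B_4 = ΣS(4,k) = 1+7+6+1 = 15

5, 15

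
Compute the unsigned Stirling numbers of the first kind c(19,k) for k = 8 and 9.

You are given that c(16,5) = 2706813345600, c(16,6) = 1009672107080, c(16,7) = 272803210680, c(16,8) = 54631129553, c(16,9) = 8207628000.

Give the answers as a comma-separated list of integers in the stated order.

row 17: T[17][6]=16·1009672107080+2706813345600=18861567058880  T[17][7]=16·272803210680+1009672107080=5374523477960  T[17][8]=16·54631129553+272803210680=1146901283528  T[17][9]=16·8207628000+54631129553=185953177553
row 18: T[18][7]=17·5374523477960+18861567058880=110228466184200  T[18][8]=17·1146901283528+5374523477960=24871845297936  T[18][9]=17·185953177553+1146901283528=4308105301929
row 19: T[19][8]=18·24871845297936+110228466184200=557921681547048  T[19][9]=18·4308105301929+24871845297936=102417740732658
Read c(19,8) = 557921681547048, c(19,9) = 102417740732658.

557921681547048, 102417740732658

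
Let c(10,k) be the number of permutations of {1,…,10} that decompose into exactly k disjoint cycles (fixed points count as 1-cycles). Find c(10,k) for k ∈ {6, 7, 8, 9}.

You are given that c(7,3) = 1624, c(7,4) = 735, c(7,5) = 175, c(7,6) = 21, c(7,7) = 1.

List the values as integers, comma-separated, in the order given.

63273, 9450, 870, 45

i=8: T(8,4)=1624+7·735=6769 | T(8,5)=735+7·175=1960 | T(8,6)=175+7·21=322 | T(8,7)=21+7·1=28 | T(8,8)=1+7·0=1
i=9: T(9,5)=6769+8·1960=22449 | T(9,6)=1960+8·322=4536 | T(9,7)=322+8·28=546 | T(9,8)=28+8·1=36 | T(9,9)=1+8·0=1
i=10: T(10,6)=22449+9·4536=63273 | T(10,7)=4536+9·546=9450 | T(10,8)=546+9·36=870 | T(10,9)=36+9·1=45
Read c(10,6) = 63273, c(10,7) = 9450, c(10,8) = 870, c(10,9) = 45.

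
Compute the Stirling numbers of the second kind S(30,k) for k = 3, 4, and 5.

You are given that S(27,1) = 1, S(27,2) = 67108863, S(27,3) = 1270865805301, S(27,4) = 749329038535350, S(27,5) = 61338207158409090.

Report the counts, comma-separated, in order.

34314651811530, 48004081105038305, 7713000216608565075

row 28: T[28][1]=1·1+0=1  T[28][2]=2·67108863+1=134217727  T[28][3]=3·1270865805301+67108863=3812664524766  T[28][4]=4·749329038535350+1270865805301=2998587019946701  T[28][5]=5·61338207158409090+749329038535350=307440364830580800
row 29: T[29][2]=2·134217727+1=268435455  T[29][3]=3·3812664524766+134217727=11438127792025  T[29][4]=4·2998587019946701+3812664524766=11998160744311570  T[29][5]=5·307440364830580800+2998587019946701=1540200411172850701
row 30: T[30][3]=3·11438127792025+268435455=34314651811530  T[30][4]=4·11998160744311570+11438127792025=48004081105038305  T[30][5]=5·1540200411172850701+11998160744311570=7713000216608565075
Read S(30,3) = 34314651811530, S(30,4) = 48004081105038305, S(30,5) = 7713000216608565075.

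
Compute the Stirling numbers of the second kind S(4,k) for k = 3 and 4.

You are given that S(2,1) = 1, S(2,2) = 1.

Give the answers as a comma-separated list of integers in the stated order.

[3] T[3,2]:2*1+1=3 · T[3,3]:3*0+1=1
[4] T[4,3]:3*1+3=6 · T[4,4]:4*0+1=1
Read S(4,3) = 6, S(4,4) = 1.

6, 1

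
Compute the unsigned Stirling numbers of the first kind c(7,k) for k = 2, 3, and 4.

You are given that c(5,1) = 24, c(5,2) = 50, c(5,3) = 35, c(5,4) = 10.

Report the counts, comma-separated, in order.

1764, 1624, 735

r6: T_6,1=5×24+0=120; T_6,2=5×50+24=274; T_6,3=5×35+50=225; T_6,4=5×10+35=85
r7: T_7,2=6×274+120=1764; T_7,3=6×225+274=1624; T_7,4=6×85+225=735
Read c(7,2) = 1764, c(7,3) = 1624, c(7,4) = 735.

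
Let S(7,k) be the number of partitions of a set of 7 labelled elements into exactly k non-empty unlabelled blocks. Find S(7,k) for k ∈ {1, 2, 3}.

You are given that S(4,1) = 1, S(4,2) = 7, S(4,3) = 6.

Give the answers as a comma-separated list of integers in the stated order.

row 5: T[5][1]=1·1+0=1  T[5][2]=2·7+1=15  T[5][3]=3·6+7=25
row 6: T[6][1]=1·1+0=1  T[6][2]=2·15+1=31  T[6][3]=3·25+15=90
row 7: T[7][1]=1·1+0=1  T[7][2]=2·31+1=63  T[7][3]=3·90+31=301
Read S(7,1) = 1, S(7,2) = 63, S(7,3) = 301.

1, 63, 301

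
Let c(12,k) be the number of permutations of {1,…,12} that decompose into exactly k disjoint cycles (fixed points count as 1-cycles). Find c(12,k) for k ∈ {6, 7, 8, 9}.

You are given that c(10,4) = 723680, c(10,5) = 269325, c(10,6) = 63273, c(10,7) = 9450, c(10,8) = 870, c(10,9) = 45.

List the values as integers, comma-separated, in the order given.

[11] T[11,5]:10*269325+723680=3416930 · T[11,6]:10*63273+269325=902055 · T[11,7]:10*9450+63273=157773 · T[11,8]:10*870+9450=18150 · T[11,9]:10*45+870=1320
[12] T[12,6]:11*902055+3416930=13339535 · T[12,7]:11*157773+902055=2637558 · T[12,8]:11*18150+157773=357423 · T[12,9]:11*1320+18150=32670
Read c(12,6) = 13339535, c(12,7) = 2637558, c(12,8) = 357423, c(12,9) = 32670.

13339535, 2637558, 357423, 32670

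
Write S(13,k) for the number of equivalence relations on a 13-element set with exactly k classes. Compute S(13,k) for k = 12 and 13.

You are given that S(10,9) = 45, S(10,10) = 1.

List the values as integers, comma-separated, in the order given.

@11  (11,10):1·10+45→55, (11,11):0·11+1→1
@12  (12,11):1·11+55→66, (12,12):0·12+1→1
@13  (13,12):1·12+66→78, (13,13):0·13+1→1
Read S(13,12) = 78, S(13,13) = 1.

78, 1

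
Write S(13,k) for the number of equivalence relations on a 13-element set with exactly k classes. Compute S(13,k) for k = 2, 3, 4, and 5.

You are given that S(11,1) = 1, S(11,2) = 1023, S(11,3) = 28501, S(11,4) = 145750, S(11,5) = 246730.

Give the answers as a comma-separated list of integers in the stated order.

4095, 261625, 2532530, 7508501

[12] T[12,1]:1*1+0=1 · T[12,2]:2*1023+1=2047 · T[12,3]:3*28501+1023=86526 · T[12,4]:4*145750+28501=611501 · T[12,5]:5*246730+145750=1379400
[13] T[13,2]:2*2047+1=4095 · T[13,3]:3*86526+2047=261625 · T[13,4]:4*611501+86526=2532530 · T[13,5]:5*1379400+611501=7508501
Read S(13,2) = 4095, S(13,3) = 261625, S(13,4) = 2532530, S(13,5) = 7508501.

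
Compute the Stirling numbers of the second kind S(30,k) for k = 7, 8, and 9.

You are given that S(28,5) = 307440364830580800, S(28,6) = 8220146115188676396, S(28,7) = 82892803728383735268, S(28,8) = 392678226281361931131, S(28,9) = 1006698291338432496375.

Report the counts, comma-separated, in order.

i=29: T(29,6)=307440364830580800+6·8220146115188676396=49628317055962639176 | T(29,7)=8220146115188676396+7·82892803728383735268=588469772213874823272 | T(29,8)=82892803728383735268+8·392678226281361931131=3224318613979279184316 | T(29,9)=392678226281361931131+9·1006698291338432496375=9452962848327254398506
i=30: T(30,7)=49628317055962639176+7·588469772213874823272=4168916722553086402080 | T(30,8)=588469772213874823272+8·3224318613979279184316=26383018684048108297800 | T(30,9)=3224318613979279184316+9·9452962848327254398506=88300984248924568770870
Read S(30,7) = 4168916722553086402080, S(30,8) = 26383018684048108297800, S(30,9) = 88300984248924568770870.

4168916722553086402080, 26383018684048108297800, 88300984248924568770870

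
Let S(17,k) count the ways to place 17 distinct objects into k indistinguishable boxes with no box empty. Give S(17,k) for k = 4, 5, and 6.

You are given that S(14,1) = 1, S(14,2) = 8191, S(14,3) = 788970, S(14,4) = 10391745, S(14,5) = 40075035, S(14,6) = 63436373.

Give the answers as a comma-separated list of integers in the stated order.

r15: T_15,2=2×8191+1=16383; T_15,3=3×788970+8191=2375101; T_15,4=4×10391745+788970=42355950; T_15,5=5×40075035+10391745=210766920; T_15,6=6×63436373+40075035=420693273
r16: T_16,3=3×2375101+16383=7141686; T_16,4=4×42355950+2375101=171798901; T_16,5=5×210766920+42355950=1096190550; T_16,6=6×420693273+210766920=2734926558
r17: T_17,4=4×171798901+7141686=694337290; T_17,5=5×1096190550+171798901=5652751651; T_17,6=6×2734926558+1096190550=17505749898
Read S(17,4) = 694337290, S(17,5) = 5652751651, S(17,6) = 17505749898.

694337290, 5652751651, 17505749898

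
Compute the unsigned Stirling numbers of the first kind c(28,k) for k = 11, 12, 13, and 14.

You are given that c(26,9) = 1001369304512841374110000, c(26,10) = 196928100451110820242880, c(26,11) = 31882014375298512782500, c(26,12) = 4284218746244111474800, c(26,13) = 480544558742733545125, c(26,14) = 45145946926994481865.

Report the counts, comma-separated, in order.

33819732719881270820297640, 4894196422205298253024980, 596287888163635369624650, 61445535102359115635655

r27: T_27,10=26×196928100451110820242880+1001369304512841374110000=6121499916241722700424880; T_27,11=26×31882014375298512782500+196928100451110820242880=1025860474208872152587880; T_27,12=26×4284218746244111474800+31882014375298512782500=143271701777645411127300; T_27,13=26×480544558742733545125+4284218746244111474800=16778377273555183648050; T_27,14=26×45145946926994481865+480544558742733545125=1654339178844590073615
r28: T_28,11=27×1025860474208872152587880+6121499916241722700424880=33819732719881270820297640; T_28,12=27×143271701777645411127300+1025860474208872152587880=4894196422205298253024980; T_28,13=27×16778377273555183648050+143271701777645411127300=596287888163635369624650; T_28,14=27×1654339178844590073615+16778377273555183648050=61445535102359115635655
Read c(28,11) = 33819732719881270820297640, c(28,12) = 4894196422205298253024980, c(28,13) = 596287888163635369624650, c(28,14) = 61445535102359115635655.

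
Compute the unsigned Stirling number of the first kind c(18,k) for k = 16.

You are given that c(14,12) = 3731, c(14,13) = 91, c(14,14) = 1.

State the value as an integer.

10812

i=15: T(15,13)=3731+14·91=5005 | T(15,14)=91+14·1=105 | T(15,15)=1+14·0=1
i=16: T(16,14)=5005+15·105=6580 | T(16,15)=105+15·1=120 | T(16,16)=1+15·0=1
i=17: T(17,15)=6580+16·120=8500 | T(17,16)=120+16·1=136
i=18: T(18,16)=8500+17·136=10812
Read c(18,16) = 10812.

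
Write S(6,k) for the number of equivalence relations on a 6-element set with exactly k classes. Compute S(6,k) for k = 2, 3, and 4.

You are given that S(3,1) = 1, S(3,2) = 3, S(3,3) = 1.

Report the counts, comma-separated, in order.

i=4: T(4,1)=0+1·1=1 | T(4,2)=1+2·3=7 | T(4,3)=3+3·1=6 | T(4,4)=1+4·0=1
i=5: T(5,1)=0+1·1=1 | T(5,2)=1+2·7=15 | T(5,3)=7+3·6=25 | T(5,4)=6+4·1=10
i=6: T(6,2)=1+2·15=31 | T(6,3)=15+3·25=90 | T(6,4)=25+4·10=65
Read S(6,2) = 31, S(6,3) = 90, S(6,4) = 65.

31, 90, 65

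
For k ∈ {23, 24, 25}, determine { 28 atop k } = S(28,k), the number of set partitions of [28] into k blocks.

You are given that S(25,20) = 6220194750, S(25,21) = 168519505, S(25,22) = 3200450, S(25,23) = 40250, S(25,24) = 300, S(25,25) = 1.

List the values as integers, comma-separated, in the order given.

22693687380, 460192005, 6654375

row 26: T[26][21]=21·168519505+6220194750=9759104355  T[26][22]=22·3200450+168519505=238929405  T[26][23]=23·40250+3200450=4126200  T[26][24]=24·300+40250=47450  T[26][25]=25·1+300=325
row 27: T[27][22]=22·238929405+9759104355=15015551265  T[27][23]=23·4126200+238929405=333832005  T[27][24]=24·47450+4126200=5265000  T[27][25]=25·325+47450=55575
row 28: T[28][23]=23·333832005+15015551265=22693687380  T[28][24]=24·5265000+333832005=460192005  T[28][25]=25·55575+5265000=6654375
Read S(28,23) = 22693687380, S(28,24) = 460192005, S(28,25) = 6654375.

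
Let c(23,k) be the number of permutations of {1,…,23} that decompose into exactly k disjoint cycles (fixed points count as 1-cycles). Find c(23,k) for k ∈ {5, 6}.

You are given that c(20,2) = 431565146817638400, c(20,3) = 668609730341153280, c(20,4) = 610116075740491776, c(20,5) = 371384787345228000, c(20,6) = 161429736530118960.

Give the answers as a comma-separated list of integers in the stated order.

i=21: T(21,3)=431565146817638400+20·668609730341153280=13803759753640704000 | T(21,4)=668609730341153280+20·610116075740491776=12870931245150988800 | T(21,5)=610116075740491776+20·371384787345228000=8037811822645051776 | T(21,6)=371384787345228000+20·161429736530118960=3599979517947607200
i=22: T(22,4)=13803759753640704000+21·12870931245150988800=284093315901811468800 | T(22,5)=12870931245150988800+21·8037811822645051776=181664979520697076096 | T(22,6)=8037811822645051776+21·3599979517947607200=83637381699544802976
i=23: T(23,5)=284093315901811468800+22·181664979520697076096=4280722865357147142912 | T(23,6)=181664979520697076096+22·83637381699544802976=2021687376910682741568
Read c(23,5) = 4280722865357147142912, c(23,6) = 2021687376910682741568.

4280722865357147142912, 2021687376910682741568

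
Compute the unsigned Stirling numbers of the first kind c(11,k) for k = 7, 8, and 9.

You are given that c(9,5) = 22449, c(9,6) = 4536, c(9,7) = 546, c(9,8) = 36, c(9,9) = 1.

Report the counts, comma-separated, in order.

[10] T[10,6]:9*4536+22449=63273 · T[10,7]:9*546+4536=9450 · T[10,8]:9*36+546=870 · T[10,9]:9*1+36=45
[11] T[11,7]:10*9450+63273=157773 · T[11,8]:10*870+9450=18150 · T[11,9]:10*45+870=1320
Read c(11,7) = 157773, c(11,8) = 18150, c(11,9) = 1320.

157773, 18150, 1320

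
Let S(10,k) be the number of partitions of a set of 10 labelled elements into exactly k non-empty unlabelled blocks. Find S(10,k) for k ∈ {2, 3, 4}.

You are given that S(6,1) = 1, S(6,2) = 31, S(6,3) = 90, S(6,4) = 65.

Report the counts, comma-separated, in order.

[7] T[7,1]:1*1+0=1 · T[7,2]:2*31+1=63 · T[7,3]:3*90+31=301 · T[7,4]:4*65+90=350
[8] T[8,1]:1*1+0=1 · T[8,2]:2*63+1=127 · T[8,3]:3*301+63=966 · T[8,4]:4*350+301=1701
[9] T[9,1]:1*1+0=1 · T[9,2]:2*127+1=255 · T[9,3]:3*966+127=3025 · T[9,4]:4*1701+966=7770
[10] T[10,2]:2*255+1=511 · T[10,3]:3*3025+255=9330 · T[10,4]:4*7770+3025=34105
Read S(10,2) = 511, S(10,3) = 9330, S(10,4) = 34105.

511, 9330, 34105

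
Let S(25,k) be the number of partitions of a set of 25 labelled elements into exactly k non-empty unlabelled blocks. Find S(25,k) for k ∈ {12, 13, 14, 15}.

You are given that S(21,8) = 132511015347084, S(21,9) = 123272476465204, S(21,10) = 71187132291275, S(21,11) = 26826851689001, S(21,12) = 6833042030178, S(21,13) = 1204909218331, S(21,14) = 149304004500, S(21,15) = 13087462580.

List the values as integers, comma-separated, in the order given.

row 22: T[22][9]=9·123272476465204+132511015347084=1241963303533920  T[22][10]=10·71187132291275+123272476465204=835143799377954  T[22][11]=11·26826851689001+71187132291275=366282500870286  T[22][12]=12·6833042030178+26826851689001=108823356051137  T[22][13]=13·1204909218331+6833042030178=22496861868481  T[22][14]=14·149304004500+1204909218331=3295165281331  T[22][15]=15·13087462580+149304004500=345615943200
row 23: T[23][10]=10·835143799377954+1241963303533920=9593401297313460  T[23][11]=11·366282500870286+835143799377954=4864251308951100  T[23][12]=12·108823356051137+366282500870286=1672162773483930  T[23][13]=13·22496861868481+108823356051137=401282560341390  T[23][14]=14·3295165281331+22496861868481=68629175807115  T[23][15]=15·345615943200+3295165281331=8479404429331
row 24: T[24][11]=11·4864251308951100+9593401297313460=63100165695775560  T[24][12]=12·1672162773483930+4864251308951100=24930204590758260  T[24][13]=13·401282560341390+1672162773483930=6888836057922000  T[24][14]=14·68629175807115+401282560341390=1362091021641000  T[24][15]=15·8479404429331+68629175807115=195820242247080
row 25: T[25][12]=12·24930204590758260+63100165695775560=362262620784874680  T[25][13]=13·6888836057922000+24930204590758260=114485073343744260  T[25][14]=14·1362091021641000+6888836057922000=25958110360896000  T[25][15]=15·195820242247080+1362091021641000=4299394655347200
Read S(25,12) = 362262620784874680, S(25,13) = 114485073343744260, S(25,14) = 25958110360896000, S(25,15) = 4299394655347200.

362262620784874680, 114485073343744260, 25958110360896000, 4299394655347200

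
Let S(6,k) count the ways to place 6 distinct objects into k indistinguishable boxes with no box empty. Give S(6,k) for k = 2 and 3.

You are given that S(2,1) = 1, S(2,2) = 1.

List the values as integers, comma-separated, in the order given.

31, 90

i=3: T(3,1)=0+1·1=1 | T(3,2)=1+2·1=3 | T(3,3)=1+3·0=1
i=4: T(4,1)=0+1·1=1 | T(4,2)=1+2·3=7 | T(4,3)=3+3·1=6
i=5: T(5,1)=0+1·1=1 | T(5,2)=1+2·7=15 | T(5,3)=7+3·6=25
i=6: T(6,2)=1+2·15=31 | T(6,3)=15+3·25=90
Read S(6,2) = 31, S(6,3) = 90.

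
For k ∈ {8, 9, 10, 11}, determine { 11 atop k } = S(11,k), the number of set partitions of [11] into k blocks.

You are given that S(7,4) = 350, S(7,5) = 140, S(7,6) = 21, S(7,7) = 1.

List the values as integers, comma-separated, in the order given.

[8] T[8,5]:5*140+350=1050 · T[8,6]:6*21+140=266 · T[8,7]:7*1+21=28 · T[8,8]:8*0+1=1
[9] T[9,6]:6*266+1050=2646 · T[9,7]:7*28+266=462 · T[9,8]:8*1+28=36 · T[9,9]:9*0+1=1
[10] T[10,7]:7*462+2646=5880 · T[10,8]:8*36+462=750 · T[10,9]:9*1+36=45 · T[10,10]:10*0+1=1
[11] T[11,8]:8*750+5880=11880 · T[11,9]:9*45+750=1155 · T[11,10]:10*1+45=55 · T[11,11]:11*0+1=1
Read S(11,8) = 11880, S(11,9) = 1155, S(11,10) = 55, S(11,11) = 1.

11880, 1155, 55, 1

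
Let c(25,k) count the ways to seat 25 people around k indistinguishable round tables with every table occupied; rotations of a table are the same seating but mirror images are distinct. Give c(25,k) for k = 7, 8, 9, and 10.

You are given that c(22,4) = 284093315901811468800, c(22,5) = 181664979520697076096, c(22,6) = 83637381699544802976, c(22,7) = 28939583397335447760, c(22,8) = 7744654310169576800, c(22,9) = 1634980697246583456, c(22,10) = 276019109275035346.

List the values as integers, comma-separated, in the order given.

[23] T[23,5]:22*181664979520697076096+284093315901811468800=4280722865357147142912 · T[23,6]:22*83637381699544802976+181664979520697076096=2021687376910682741568 · T[23,7]:22*28939583397335447760+83637381699544802976=720308216440924653696 · T[23,8]:22*7744654310169576800+28939583397335447760=199321978221066137360 · T[23,9]:22*1634980697246583456+7744654310169576800=43714229649594412832 · T[23,10]:22*276019109275035346+1634980697246583456=7707401101297361068
[24] T[24,6]:23*2021687376910682741568+4280722865357147142912=50779532534302850198976 · T[24,7]:23*720308216440924653696+2021687376910682741568=18588776355051949776576 · T[24,8]:23*199321978221066137360+720308216440924653696=5304713715525445812976 · T[24,9]:23*43714229649594412832+199321978221066137360=1204749260161737632496 · T[24,10]:23*7707401101297361068+43714229649594412832=220984454979433717396
[25] T[25,7]:24*18588776355051949776576+50779532534302850198976=496910165055549644836800 · T[25,8]:24*5304713715525445812976+18588776355051949776576=145901905527662649288000 · T[25,9]:24*1204749260161737632496+5304713715525445812976=34218695959407148992880 · T[25,10]:24*220984454979433717396+1204749260161737632496=6508376179668146850000
Read c(25,7) = 496910165055549644836800, c(25,8) = 145901905527662649288000, c(25,9) = 34218695959407148992880, c(25,10) = 6508376179668146850000.

496910165055549644836800, 145901905527662649288000, 34218695959407148992880, 6508376179668146850000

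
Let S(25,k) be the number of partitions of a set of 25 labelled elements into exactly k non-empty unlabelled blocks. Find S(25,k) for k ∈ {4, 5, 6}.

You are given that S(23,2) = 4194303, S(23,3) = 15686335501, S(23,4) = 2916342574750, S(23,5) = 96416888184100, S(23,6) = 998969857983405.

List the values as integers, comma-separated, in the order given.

46771289738810, 2436684974110751, 37026417000002430

i=24: T(24,3)=4194303+3·15686335501=47063200806 | T(24,4)=15686335501+4·2916342574750=11681056634501 | T(24,5)=2916342574750+5·96416888184100=485000783495250 | T(24,6)=96416888184100+6·998969857983405=6090236036084530
i=25: T(25,4)=47063200806+4·11681056634501=46771289738810 | T(25,5)=11681056634501+5·485000783495250=2436684974110751 | T(25,6)=485000783495250+6·6090236036084530=37026417000002430
Read S(25,4) = 46771289738810, S(25,5) = 2436684974110751, S(25,6) = 37026417000002430.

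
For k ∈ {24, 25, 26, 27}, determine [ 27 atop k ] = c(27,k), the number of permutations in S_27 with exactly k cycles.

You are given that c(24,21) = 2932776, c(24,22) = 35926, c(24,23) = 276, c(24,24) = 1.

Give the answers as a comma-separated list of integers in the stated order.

6160050, 58500, 351, 1

[25] T[25,22]:24*35926+2932776=3795000 · T[25,23]:24*276+35926=42550 · T[25,24]:24*1+276=300 · T[25,25]:24*0+1=1
[26] T[26,23]:25*42550+3795000=4858750 · T[26,24]:25*300+42550=50050 · T[26,25]:25*1+300=325 · T[26,26]:25*0+1=1
[27] T[27,24]:26*50050+4858750=6160050 · T[27,25]:26*325+50050=58500 · T[27,26]:26*1+325=351 · T[27,27]:26*0+1=1
Read c(27,24) = 6160050, c(27,25) = 58500, c(27,26) = 351, c(27,27) = 1.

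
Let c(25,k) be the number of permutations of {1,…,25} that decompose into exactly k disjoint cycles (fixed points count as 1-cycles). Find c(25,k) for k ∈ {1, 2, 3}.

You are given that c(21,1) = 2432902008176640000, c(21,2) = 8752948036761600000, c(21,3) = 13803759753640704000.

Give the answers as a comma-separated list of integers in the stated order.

i=22: T(22,1)=0+21·2432902008176640000=51090942171709440000 | T(22,2)=2432902008176640000+21·8752948036761600000=186244810780170240000 | T(22,3)=8752948036761600000+21·13803759753640704000=298631902863216384000
i=23: T(23,1)=0+22·51090942171709440000=1124000727777607680000 | T(23,2)=51090942171709440000+22·186244810780170240000=4148476779335454720000 | T(23,3)=186244810780170240000+22·298631902863216384000=6756146673770930688000
i=24: T(24,1)=0+23·1124000727777607680000=25852016738884976640000 | T(24,2)=1124000727777607680000+23·4148476779335454720000=96538966652493066240000 | T(24,3)=4148476779335454720000+23·6756146673770930688000=159539850276066860544000
i=25: T(25,1)=0+24·25852016738884976640000=620448401733239439360000 | T(25,2)=25852016738884976640000+24·96538966652493066240000=2342787216398718566400000 | T(25,3)=96538966652493066240000+24·159539850276066860544000=3925495373278097719296000
Read c(25,1) = 620448401733239439360000, c(25,2) = 2342787216398718566400000, c(25,3) = 3925495373278097719296000.

620448401733239439360000, 2342787216398718566400000, 3925495373278097719296000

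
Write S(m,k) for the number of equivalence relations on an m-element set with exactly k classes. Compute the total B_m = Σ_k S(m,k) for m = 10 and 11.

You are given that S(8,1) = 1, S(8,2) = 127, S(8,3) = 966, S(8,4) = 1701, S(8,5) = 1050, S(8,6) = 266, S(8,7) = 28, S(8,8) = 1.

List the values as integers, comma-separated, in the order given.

i=9: T(9,1)=0+1·1=1 | T(9,2)=1+2·127=255 | T(9,3)=127+3·966=3025 | T(9,4)=966+4·1701=7770 | T(9,5)=1701+5·1050=6951 | T(9,6)=1050+6·266=2646 | T(9,7)=266+7·28=462 | T(9,8)=28+8·1=36 | T(9,9)=1+9·0=1
i=10: T(10,1)=0+1·1=1 | T(10,2)=1+2·255=511 | T(10,3)=255+3·3025=9330 | T(10,4)=3025+4·7770=34105 | T(10,5)=7770+5·6951=42525 | T(10,6)=6951+6·2646=22827 | T(10,7)=2646+7·462=5880 | T(10,8)=462+8·36=750 | T(10,9)=36+9·1=45 | T(10,10)=1+10·0=1
i=11: T(11,1)=0+1·1=1 | T(11,2)=1+2·511=1023 | T(11,3)=511+3·9330=28501 | T(11,4)=9330+4·34105=145750 | T(11,5)=34105+5·42525=246730 | T(11,6)=42525+6·22827=179487 | T(11,7)=22827+7·5880=63987 | T(11,8)=5880+8·750=11880 | T(11,9)=750+9·45=1155 | T(11,10)=45+10·1=55 | T(11,11)=1+11·0=1
B_10 = ΣS(10,k) = 1+511+9330+34105+42525+22827+5880+750+45+1 = 115975
B_11 = ΣS(11,k) = 1+1023+28501+145750+246730+179487+63987+11880+1155+55+1 = 678570

115975, 678570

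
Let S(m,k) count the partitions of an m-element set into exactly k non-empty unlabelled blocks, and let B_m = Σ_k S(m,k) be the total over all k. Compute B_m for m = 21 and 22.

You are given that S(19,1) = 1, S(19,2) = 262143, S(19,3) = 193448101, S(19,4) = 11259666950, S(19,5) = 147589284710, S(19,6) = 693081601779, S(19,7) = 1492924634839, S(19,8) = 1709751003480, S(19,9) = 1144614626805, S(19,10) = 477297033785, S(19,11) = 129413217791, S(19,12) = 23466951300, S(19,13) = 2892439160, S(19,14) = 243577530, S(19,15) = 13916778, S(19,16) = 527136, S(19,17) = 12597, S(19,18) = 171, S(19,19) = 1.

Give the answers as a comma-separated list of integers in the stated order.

@20  (20,1):1·1+0→1, (20,2):262143·2+1→524287, (20,3):193448101·3+262143→580606446, (20,4):11259666950·4+193448101→45232115901, (20,5):147589284710·5+11259666950→749206090500, (20,6):693081601779·6+147589284710→4306078895384, (20,7):1492924634839·7+693081601779→11143554045652, (20,8):1709751003480·8+1492924634839→15170932662679, (20,9):1144614626805·9+1709751003480→12011282644725, (20,10):477297033785·10+1144614626805→5917584964655, (20,11):129413217791·11+477297033785→1900842429486, (20,12):23466951300·12+129413217791→411016633391, (20,13):2892439160·13+23466951300→61068660380, (20,14):243577530·14+2892439160→6302524580, (20,15):13916778·15+243577530→452329200, (20,16):527136·16+13916778→22350954, (20,17):12597·17+527136→741285, (20,18):171·18+12597→15675, (20,19):1·19+171→190, (20,20):0·20+1→1
@21  (21,1):1·1+0→1, (21,2):524287·2+1→1048575, (21,3):580606446·3+524287→1742343625, (21,4):45232115901·4+580606446→181509070050, (21,5):749206090500·5+45232115901→3791262568401, (21,6):4306078895384·6+749206090500→26585679462804, (21,7):11143554045652·7+4306078895384→82310957214948, (21,8):15170932662679·8+11143554045652→132511015347084, (21,9):12011282644725·9+15170932662679→123272476465204, (21,10):5917584964655·10+12011282644725→71187132291275, (21,11):1900842429486·11+5917584964655→26826851689001, (21,12):411016633391·12+1900842429486→6833042030178, (21,13):61068660380·13+411016633391→1204909218331, (21,14):6302524580·14+61068660380→149304004500, (21,15):452329200·15+6302524580→13087462580, (21,16):22350954·16+452329200→809944464, (21,17):741285·17+22350954→34952799, (21,18):15675·18+741285→1023435, (21,19):190·19+15675→19285, (21,20):1·20+190→210, (21,21):0·21+1→1
@22  (22,1):1·1+0→1, (22,2):1048575·2+1→2097151, (22,3):1742343625·3+1048575→5228079450, (22,4):181509070050·4+1742343625→727778623825, (22,5):3791262568401·5+181509070050→19137821912055, (22,6):26585679462804·6+3791262568401→163305339345225, (22,7):82310957214948·7+26585679462804→602762379967440, (22,8):132511015347084·8+82310957214948→1142399079991620, (22,9):123272476465204·9+132511015347084→1241963303533920, (22,10):71187132291275·10+123272476465204→835143799377954, (22,11):26826851689001·11+71187132291275→366282500870286, (22,12):6833042030178·12+26826851689001→108823356051137, (22,13):1204909218331·13+6833042030178→22496861868481, (22,14):149304004500·14+1204909218331→3295165281331, (22,15):13087462580·15+149304004500→345615943200, (22,16):809944464·16+13087462580→26046574004, (22,17):34952799·17+809944464→1404142047, (22,18):1023435·18+34952799→53374629, (22,19):19285·19+1023435→1389850, (22,20):210·20+19285→23485, (22,21):1·21+210→231, (22,22):0·22+1→1
B_21 = ΣS(21,k) = 1+1048575+1742343625+181509070050+3791262568401+26585679462804+82310957214948+132511015347084+123272476465204+71187132291275+26826851689001+6833042030178+1204909218331+149304004500+13087462580+809944464+34952799+1023435+19285+210+1 = 474869816156751
B_22 = ΣS(22,k) = 1+2097151+5228079450+727778623825+19137821912055+163305339345225+602762379967440+1142399079991620+1241963303533920+835143799377954+366282500870286+108823356051137+22496861868481+3295165281331+345615943200+26046574004+1404142047+53374629+1389850+23485+231+1 = 4506715738447323

474869816156751, 4506715738447323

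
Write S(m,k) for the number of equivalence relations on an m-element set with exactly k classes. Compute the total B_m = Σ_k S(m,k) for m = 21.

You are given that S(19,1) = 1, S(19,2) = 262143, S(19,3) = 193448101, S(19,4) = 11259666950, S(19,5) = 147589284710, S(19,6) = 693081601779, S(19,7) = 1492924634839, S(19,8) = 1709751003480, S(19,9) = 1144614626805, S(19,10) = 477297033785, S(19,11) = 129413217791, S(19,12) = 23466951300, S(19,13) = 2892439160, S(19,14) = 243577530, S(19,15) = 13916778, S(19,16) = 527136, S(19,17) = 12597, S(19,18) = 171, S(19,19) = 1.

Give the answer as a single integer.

r20: T_20,1=1×1+0=1; T_20,2=2×262143+1=524287; T_20,3=3×193448101+262143=580606446; T_20,4=4×11259666950+193448101=45232115901; T_20,5=5×147589284710+11259666950=749206090500; T_20,6=6×693081601779+147589284710=4306078895384; T_20,7=7×1492924634839+693081601779=11143554045652; T_20,8=8×1709751003480+1492924634839=15170932662679; T_20,9=9×1144614626805+1709751003480=12011282644725; T_20,10=10×477297033785+1144614626805=5917584964655; T_20,11=11×129413217791+477297033785=1900842429486; T_20,12=12×23466951300+129413217791=411016633391; T_20,13=13×2892439160+23466951300=61068660380; T_20,14=14×243577530+2892439160=6302524580; T_20,15=15×13916778+243577530=452329200; T_20,16=16×527136+13916778=22350954; T_20,17=17×12597+527136=741285; T_20,18=18×171+12597=15675; T_20,19=19×1+171=190; T_20,20=20×0+1=1
r21: T_21,1=1×1+0=1; T_21,2=2×524287+1=1048575; T_21,3=3×580606446+524287=1742343625; T_21,4=4×45232115901+580606446=181509070050; T_21,5=5×749206090500+45232115901=3791262568401; T_21,6=6×4306078895384+749206090500=26585679462804; T_21,7=7×11143554045652+4306078895384=82310957214948; T_21,8=8×15170932662679+11143554045652=132511015347084; T_21,9=9×12011282644725+15170932662679=123272476465204; T_21,10=10×5917584964655+12011282644725=71187132291275; T_21,11=11×1900842429486+5917584964655=26826851689001; T_21,12=12×411016633391+1900842429486=6833042030178; T_21,13=13×61068660380+411016633391=1204909218331; T_21,14=14×6302524580+61068660380=149304004500; T_21,15=15×452329200+6302524580=13087462580; T_21,16=16×22350954+452329200=809944464; T_21,17=17×741285+22350954=34952799; T_21,18=18×15675+741285=1023435; T_21,19=19×190+15675=19285; T_21,20=20×1+190=210; T_21,21=21×0+1=1
B_21 = ΣS(21,k) = 1+1048575+1742343625+181509070050+3791262568401+26585679462804+82310957214948+132511015347084+123272476465204+71187132291275+26826851689001+6833042030178+1204909218331+149304004500+13087462580+809944464+34952799+1023435+19285+210+1 = 474869816156751

474869816156751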